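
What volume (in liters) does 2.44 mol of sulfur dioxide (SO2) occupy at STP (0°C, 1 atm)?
At STP, 1 mol of gas occupies 22.4 L
Volume = 2.44 mol × 22.4 L/mol = 54.66 L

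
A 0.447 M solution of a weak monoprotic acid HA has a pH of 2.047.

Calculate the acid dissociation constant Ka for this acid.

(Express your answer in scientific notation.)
K_a = 1.84e-04

[H⁺] = 10^(−pH) = 10^(−2.047) = 8.974e-03 M. For HA ⇌ H⁺ + A⁻, Ka = x²/(C − x) = (8.974e-03)²/(0.447 − 8.974e-03) = 1.84e-04.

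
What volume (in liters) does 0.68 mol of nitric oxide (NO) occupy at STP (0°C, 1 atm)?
At STP, 1 mol of gas occupies 22.4 L
Volume = 0.68 mol × 22.4 L/mol = 15.23 L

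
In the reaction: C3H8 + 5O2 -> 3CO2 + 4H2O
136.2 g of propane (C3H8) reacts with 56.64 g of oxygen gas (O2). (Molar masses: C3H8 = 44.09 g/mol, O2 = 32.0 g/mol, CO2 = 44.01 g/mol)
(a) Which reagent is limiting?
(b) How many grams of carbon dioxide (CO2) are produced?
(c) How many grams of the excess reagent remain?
(a) O2, (b) 46.74 g, (c) 120.6 g

Moles of C3H8 = 136.2 g ÷ 44.09 g/mol = 3.08914 mol
Moles of O2 = 56.64 g ÷ 32.0 g/mol = 1.77 mol
Moles ÷ coefficient: C3H8: 3.08914/1 = 3.089, O2: 1.77/5 = 0.354
(a) O2 has the smaller value, so O2 is the limiting reagent.
(b) Moles of CO2 = 1.77 mol O2 × (3/5) = 1.062 mol; mass = 1.062 mol × 44.01 g/mol = 46.74 g
(c) C3H8 consumed = 1.77 × (1/5) = 0.354 mol; remaining = 3.08914 − 0.354 = 2.73514 mol; mass = 2.73514 mol × 44.09 g/mol = 120.6 g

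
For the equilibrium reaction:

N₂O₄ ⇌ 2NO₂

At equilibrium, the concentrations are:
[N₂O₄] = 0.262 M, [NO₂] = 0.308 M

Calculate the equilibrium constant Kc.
K_c = 0.3621

Kc = ([NO₂]^2) / ([N₂O₄])
   = ((0.308)^2) / ((0.262))
   = 0.094864 / 0.262 = 0.3621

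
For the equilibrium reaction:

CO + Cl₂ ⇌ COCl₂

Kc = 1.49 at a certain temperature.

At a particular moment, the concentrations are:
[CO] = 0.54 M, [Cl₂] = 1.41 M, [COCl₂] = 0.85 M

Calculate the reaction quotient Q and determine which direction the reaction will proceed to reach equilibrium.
Q = 1.116, Q < K, reaction proceeds forward (toward products)

Q = ([COCl₂]) / ([CO] × [Cl₂])
  = ((0.85)) / ((0.54)·(1.41)) = 0.85/0.7614 = 1.116
Since Q = 1.116 < Kc = 1.49, the reaction proceeds forward (toward products) to reach equilibrium.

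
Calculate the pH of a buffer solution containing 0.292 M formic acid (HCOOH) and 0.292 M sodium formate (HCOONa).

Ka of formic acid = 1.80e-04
pH = 3.74

pKa = -log(1.80e-04) = 3.74. pH = pKa + log([A⁻]/[HA]) = 3.74 + log(0.292/0.292)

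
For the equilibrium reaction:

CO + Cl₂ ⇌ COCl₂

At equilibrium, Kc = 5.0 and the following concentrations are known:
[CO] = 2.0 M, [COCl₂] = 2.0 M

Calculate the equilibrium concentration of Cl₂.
[Cl₂] = 0.2000 M

Kc = ([COCl₂]) / ([CO] × [Cl₂]) = 5.0
[Cl₂]^1 = (product terms)/(Kc · other reactant terms) = 2 / (5.0 · 2) = 0.2
[Cl₂] = 0.2000 M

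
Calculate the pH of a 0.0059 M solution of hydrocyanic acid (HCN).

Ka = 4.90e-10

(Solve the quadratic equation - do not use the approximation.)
pH = 5.77

x² + Ka×x - Ka×C = 0. Using quadratic formula: [H⁺] = 1.7000e-06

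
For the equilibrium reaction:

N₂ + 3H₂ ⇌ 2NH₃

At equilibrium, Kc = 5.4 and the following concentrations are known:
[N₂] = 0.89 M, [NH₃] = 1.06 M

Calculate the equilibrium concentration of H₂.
[H₂] = 0.6160 M

Kc = ([NH₃]^2) / ([N₂] × [H₂]^3) = 5.4
[H₂]^3 = (product terms)/(Kc · other reactant terms) = 1.1236 / (5.4 · 0.89) = 0.23379
[H₂] = (0.23379)^(1/3) = 0.6160 M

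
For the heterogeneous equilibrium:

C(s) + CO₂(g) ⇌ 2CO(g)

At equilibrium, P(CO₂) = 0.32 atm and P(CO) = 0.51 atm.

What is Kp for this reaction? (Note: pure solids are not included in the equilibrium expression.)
K_p = 0.813

Solid C is excluded.
Kp = P(CO)²/P(CO₂) = (0.51)²/0.32 = 0.2601/0.32 = 0.813.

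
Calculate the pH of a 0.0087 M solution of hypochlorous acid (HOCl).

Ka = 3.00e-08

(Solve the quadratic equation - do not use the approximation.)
pH = 4.79

x² + Ka×x - Ka×C = 0. Using quadratic formula: [H⁺] = 1.6141e-05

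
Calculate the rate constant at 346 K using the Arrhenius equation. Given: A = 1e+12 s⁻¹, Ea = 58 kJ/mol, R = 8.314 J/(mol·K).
1.75e+03 s⁻¹

k = A·exp(-Ea/(R·T)) = 1e+12·exp(-58000/(8.314·346)) = 1e+12·exp(-20.1624) = 1e+12·1.7522e-09 = 1.75e+03 s⁻¹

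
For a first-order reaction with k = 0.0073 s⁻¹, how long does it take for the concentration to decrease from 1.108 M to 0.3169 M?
171.47 s

From ln[A] = ln[A]₀ - k·t: t = ln([A]₀/[A])/k = ln(1.108/0.3169)/0.0073 = ln(3.4964)/0.0073 = 1.2517/0.0073 = 171.47 s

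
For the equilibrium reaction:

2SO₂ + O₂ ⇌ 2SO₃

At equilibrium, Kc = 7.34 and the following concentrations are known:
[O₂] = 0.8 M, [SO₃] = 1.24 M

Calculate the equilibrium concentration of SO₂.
[SO₂] = 0.5117 M

Kc = ([SO₃]^2) / ([SO₂]^2 × [O₂]) = 7.34
[SO₂]^2 = (product terms)/(Kc · other reactant terms) = 1.5376 / (7.34 · 0.8) = 0.26185
[SO₂] = (0.26185)^(1/2) = 0.5117 M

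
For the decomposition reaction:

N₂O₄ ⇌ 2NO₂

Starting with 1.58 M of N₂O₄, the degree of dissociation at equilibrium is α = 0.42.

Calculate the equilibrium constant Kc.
K_c = 1.9222

x = α·[A]₀ = 0.42 × 1.58 = 0.6636 M dissociated.
At eq: [N₂O₄] = 1.58 − 0.6636 = 0.9164 M; [NO₂] = 2x = 1.327 M.
Kc = [NO₂]²/[N₂O₄] = (1.327)²/0.9164 = 1.922.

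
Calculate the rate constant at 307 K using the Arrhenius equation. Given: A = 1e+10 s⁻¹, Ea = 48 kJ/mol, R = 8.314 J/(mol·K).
6.80e+01 s⁻¹

k = A·exp(-Ea/(R·T)) = 1e+10·exp(-48000/(8.314·307)) = 1e+10·exp(-18.8058) = 1e+10·6.8034e-09 = 6.80e+01 s⁻¹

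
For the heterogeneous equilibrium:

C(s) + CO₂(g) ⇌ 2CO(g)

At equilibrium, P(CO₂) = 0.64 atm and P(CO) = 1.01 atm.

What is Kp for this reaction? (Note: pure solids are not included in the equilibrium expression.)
K_p = 1.594

Solid C is excluded.
Kp = P(CO)²/P(CO₂) = (1.01)²/0.64 = 1.02/0.64 = 1.594.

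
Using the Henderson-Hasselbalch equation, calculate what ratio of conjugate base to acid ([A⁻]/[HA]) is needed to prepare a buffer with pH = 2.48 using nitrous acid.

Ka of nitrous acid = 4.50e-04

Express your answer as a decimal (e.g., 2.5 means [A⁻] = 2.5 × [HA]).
[A⁻]/[HA] = 0.136

pKa = −log(4.50e-04) = 3.3468. pH = pKa + log([A⁻]/[HA]). 2.48 = 3.3468 + log(ratio). log(ratio) = 2.48 − 3.3468 = -0.8668. ratio = 10^(-0.8668) = 0.136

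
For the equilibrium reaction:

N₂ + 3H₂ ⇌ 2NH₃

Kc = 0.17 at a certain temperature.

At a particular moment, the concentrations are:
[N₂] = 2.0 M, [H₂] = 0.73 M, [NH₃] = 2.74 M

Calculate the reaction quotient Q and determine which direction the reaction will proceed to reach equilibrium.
Q = 9.649, Q > K, reaction proceeds reverse (toward reactants)

Q = ([NH₃]^2) / ([N₂] × [H₂]^3)
  = ((2.74)^2) / ((2.0)·(0.73)^3) = 7.5076/0.77803 = 9.649
Since Q = 9.649 > Kc = 0.17, the reaction proceeds reverse (toward reactants) to reach equilibrium.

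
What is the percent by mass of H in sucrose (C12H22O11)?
Mass of H in formula = 1.008 × 22 = 22.176 g/mol
Molar mass = 342.3 g/mol
% H = (22.176/342.3) × 100% = 6.48%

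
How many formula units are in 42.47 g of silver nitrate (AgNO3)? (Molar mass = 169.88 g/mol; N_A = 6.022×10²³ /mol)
Moles = 42.47 g ÷ 169.88 g/mol = 0.25 mol
Formula units = 0.25 mol × 6.022×10²³ /mol = 1.506e+23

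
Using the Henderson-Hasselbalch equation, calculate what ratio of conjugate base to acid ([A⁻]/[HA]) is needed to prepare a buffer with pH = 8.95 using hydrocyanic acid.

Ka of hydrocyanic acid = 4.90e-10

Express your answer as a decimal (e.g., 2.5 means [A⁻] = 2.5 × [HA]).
[A⁻]/[HA] = 0.437

pKa = −log(4.90e-10) = 9.3098. pH = pKa + log([A⁻]/[HA]). 8.95 = 9.3098 + log(ratio). log(ratio) = 8.95 − 9.3098 = -0.3598. ratio = 10^(-0.3598) = 0.437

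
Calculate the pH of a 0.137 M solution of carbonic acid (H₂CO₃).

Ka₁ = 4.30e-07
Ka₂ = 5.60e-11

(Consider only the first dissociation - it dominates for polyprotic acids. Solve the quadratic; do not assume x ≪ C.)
pH = 3.62

x² + Ka₁·x − Ka₁·C = 0 with Ka₁ = 4.30e-07, C = 0.137.
x = (−Ka₁ + √(Ka₁² + 4·Ka₁·C))/2 = 2.4250e-04 M, so pH = 3.62.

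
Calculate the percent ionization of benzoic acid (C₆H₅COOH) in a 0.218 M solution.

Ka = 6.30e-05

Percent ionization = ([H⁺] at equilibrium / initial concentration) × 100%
Percent ionization = 1.69%

Let x = [H⁺]. Ka = x²/(C - x) ⇒ x² + (6.30e-05)x - (6.30e-05)(0.218) = 0. x = 3.6746e-03. Percent = (3.6746e-03/0.218) × 100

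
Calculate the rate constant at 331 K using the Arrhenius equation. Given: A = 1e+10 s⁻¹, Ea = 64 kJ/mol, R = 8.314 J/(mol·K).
7.94e-01 s⁻¹

k = A·exp(-Ea/(R·T)) = 1e+10·exp(-64000/(8.314·331)) = 1e+10·exp(-23.2564) = 1e+10·7.9412e-11 = 7.94e-01 s⁻¹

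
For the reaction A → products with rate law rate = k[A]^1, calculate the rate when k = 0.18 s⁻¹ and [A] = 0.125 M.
0.0225 M/s

rate = k·[A]^1 = 0.18·(0.125)^1 = 0.18·0.125 = 0.0225 M/s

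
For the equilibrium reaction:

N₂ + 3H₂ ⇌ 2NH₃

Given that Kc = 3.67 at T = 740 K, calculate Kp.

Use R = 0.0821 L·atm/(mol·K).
K_p = 9.94e-04

Δn = (moles gaseous products) − (moles gaseous reactants) = -2
T = 740 K; RT = 0.0821 × 740 = 60.754
Kp = Kc·(RT)^Δn = 3.67 × (60.754)^-2 = 3.67 × 0.000270926 = 9.94e-04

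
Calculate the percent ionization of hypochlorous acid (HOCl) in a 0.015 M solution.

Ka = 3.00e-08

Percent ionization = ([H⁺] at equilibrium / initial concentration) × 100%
Percent ionization = 0.141%

Let x = [H⁺]. Ka = x²/(C - x) ⇒ x² + (3.00e-08)x - (3.00e-08)(0.015) = 0. x = 2.1198e-05. Percent = (2.1198e-05/0.015) × 100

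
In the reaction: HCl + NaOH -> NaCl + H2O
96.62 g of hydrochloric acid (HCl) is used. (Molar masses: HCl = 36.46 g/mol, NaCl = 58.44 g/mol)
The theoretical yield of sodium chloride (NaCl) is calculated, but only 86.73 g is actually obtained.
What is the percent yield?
Moles of HCl = 96.62 g ÷ 36.46 g/mol = 2.65003 mol
Mole ratio: 1 mol NaCl / 1 mol HCl
Moles of NaCl = 2.65003 × (1/1) = 2.65003 mol
Theoretical yield = 2.65003 mol × 58.44 g/mol = 154.87 g
Actual yield = 86.73 g
Percent yield = (86.73 / 154.87) × 100% = 56.0%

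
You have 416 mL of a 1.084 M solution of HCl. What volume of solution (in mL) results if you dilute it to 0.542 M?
Using M₁V₁ = M₂V₂:
1.084 × 416 = 0.542 × V₂
V₂ = (1.084 × 416) / 0.542 = 832 mL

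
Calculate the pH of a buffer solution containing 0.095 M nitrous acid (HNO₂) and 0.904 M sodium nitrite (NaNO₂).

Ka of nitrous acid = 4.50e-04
pH = 4.33

pKa = -log(4.50e-04) = 3.35. pH = pKa + log([A⁻]/[HA]) = 3.35 + log(0.904/0.095)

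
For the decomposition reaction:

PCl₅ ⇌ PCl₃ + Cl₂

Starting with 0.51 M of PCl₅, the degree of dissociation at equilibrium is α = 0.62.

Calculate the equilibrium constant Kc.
K_c = 0.5159

x = α·[A]₀ = 0.62 × 0.51 = 0.3162 M dissociated.
At eq: [PCl₅] = 0.51 − 0.3162 = 0.1938 M; [PCl₃] = [Cl₂] = x = 0.3162 M.
Kc = [PCl₃][Cl₂]/[PCl₅] = (0.3162)²/0.1938 = 0.5159.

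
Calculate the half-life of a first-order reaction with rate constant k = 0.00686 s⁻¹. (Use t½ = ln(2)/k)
101.04 s

t½ = ln(2)/k = 0.6931/0.00686 = 101.04 s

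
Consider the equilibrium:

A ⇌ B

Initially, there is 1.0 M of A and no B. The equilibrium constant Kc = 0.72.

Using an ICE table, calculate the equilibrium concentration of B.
[B] = 0.419 M

ICE: [A] = 1.0 − x, [B] = x.
Kc = x/(1.0 − x) = 0.72 ⇒ x = 0.72·1.0/(1 + 0.72) = 0.72/1.72 = 0.4186.
[B] = x = 0.419 M.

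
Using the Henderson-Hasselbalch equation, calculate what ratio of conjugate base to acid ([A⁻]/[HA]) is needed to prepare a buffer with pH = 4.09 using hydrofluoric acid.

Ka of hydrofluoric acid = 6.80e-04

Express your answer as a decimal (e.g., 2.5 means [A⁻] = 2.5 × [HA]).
[A⁻]/[HA] = 8.366

pKa = −log(6.80e-04) = 3.1675. pH = pKa + log([A⁻]/[HA]). 4.09 = 3.1675 + log(ratio). log(ratio) = 4.09 − 3.1675 = 0.9225. ratio = 10^(0.9225) = 8.366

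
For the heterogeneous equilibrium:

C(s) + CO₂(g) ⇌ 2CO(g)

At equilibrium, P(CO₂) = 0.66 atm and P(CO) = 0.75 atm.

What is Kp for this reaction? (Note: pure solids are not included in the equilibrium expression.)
K_p = 0.852

Solid C is excluded.
Kp = P(CO)²/P(CO₂) = (0.75)²/0.66 = 0.5625/0.66 = 0.852.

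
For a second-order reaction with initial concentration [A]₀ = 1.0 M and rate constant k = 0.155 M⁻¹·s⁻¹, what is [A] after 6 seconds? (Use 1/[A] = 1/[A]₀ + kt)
0.5181 M

1/[A] = 1/[A]₀ + k·t = 1/1.0 + (0.155)·(6) = 1.0000 + 0.9300 = 1.9300
[A] = 1/1.9300 = 0.5181 M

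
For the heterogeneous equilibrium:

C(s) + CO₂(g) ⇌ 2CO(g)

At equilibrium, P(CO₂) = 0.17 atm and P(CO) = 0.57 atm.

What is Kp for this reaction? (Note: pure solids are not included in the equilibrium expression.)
K_p = 1.911

Solid C is excluded.
Kp = P(CO)²/P(CO₂) = (0.57)²/0.17 = 0.3249/0.17 = 1.911.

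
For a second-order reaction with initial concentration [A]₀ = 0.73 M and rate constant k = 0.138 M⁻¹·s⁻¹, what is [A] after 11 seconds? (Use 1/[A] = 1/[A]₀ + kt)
0.3463 M

1/[A] = 1/[A]₀ + k·t = 1/0.73 + (0.138)·(11) = 1.3699 + 1.5180 = 2.8879
[A] = 1/2.8879 = 0.3463 M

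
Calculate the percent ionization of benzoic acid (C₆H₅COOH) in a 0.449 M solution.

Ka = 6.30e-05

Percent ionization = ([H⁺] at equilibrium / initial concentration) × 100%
Percent ionization = 1.18%

Let x = [H⁺]. Ka = x²/(C - x) ⇒ x² + (6.30e-05)x - (6.30e-05)(0.449) = 0. x = 5.2871e-03. Percent = (5.2871e-03/0.449) × 100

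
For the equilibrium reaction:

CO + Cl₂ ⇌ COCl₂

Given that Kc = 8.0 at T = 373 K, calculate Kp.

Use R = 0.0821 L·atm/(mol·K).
K_p = 0.2612

Δn = (moles gaseous products) − (moles gaseous reactants) = -1
T = 373 K; RT = 0.0821 × 373 = 30.6233
Kp = Kc·(RT)^Δn = 8.0 × (30.6233)^-1 = 8.0 × 0.0326549 = 0.2612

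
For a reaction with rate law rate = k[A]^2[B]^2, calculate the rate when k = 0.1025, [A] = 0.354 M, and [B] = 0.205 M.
0.0005398 M/s

rate = k·[A]^2·[B]^2 = 0.1025·(0.354)^2·(0.205)^2 = 0.1025·0.125316·0.042025 = 0.0005398 M/s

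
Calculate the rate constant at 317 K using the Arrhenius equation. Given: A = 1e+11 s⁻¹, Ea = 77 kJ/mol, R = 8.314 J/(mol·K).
2.05e-02 s⁻¹

k = A·exp(-Ea/(R·T)) = 1e+11·exp(-77000/(8.314·317)) = 1e+11·exp(-29.2160) = 1e+11·2.0494e-13 = 2.05e-02 s⁻¹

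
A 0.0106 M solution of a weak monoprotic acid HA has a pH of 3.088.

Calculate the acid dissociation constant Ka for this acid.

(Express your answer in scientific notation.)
K_a = 6.82e-05

[H⁺] = 10^(−pH) = 10^(−3.088) = 8.166e-04 M. For HA ⇌ H⁺ + A⁻, Ka = x²/(C − x) = (8.166e-04)²/(0.0106 − 8.166e-04) = 6.82e-05.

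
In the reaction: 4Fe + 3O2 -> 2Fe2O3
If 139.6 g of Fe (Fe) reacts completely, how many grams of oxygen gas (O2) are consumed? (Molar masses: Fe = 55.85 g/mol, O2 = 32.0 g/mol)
Moles of Fe = 139.6 g ÷ 55.85 g/mol = 2.49955 mol
Mole ratio: 3 mol O2 / 4 mol Fe
Moles of O2 = 2.49955 × (3/4) = 1.87466 mol
Mass of O2 = 1.87466 mol × 32.0 g/mol = 59.99 g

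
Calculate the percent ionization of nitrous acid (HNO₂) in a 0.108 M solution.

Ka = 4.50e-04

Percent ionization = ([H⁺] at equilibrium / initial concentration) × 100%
Percent ionization = 6.25%

Let x = [H⁺]. Ka = x²/(C - x) ⇒ x² + (4.50e-04)x - (4.50e-04)(0.108) = 0. x = 6.7500e-03. Percent = (6.7500e-03/0.108) × 100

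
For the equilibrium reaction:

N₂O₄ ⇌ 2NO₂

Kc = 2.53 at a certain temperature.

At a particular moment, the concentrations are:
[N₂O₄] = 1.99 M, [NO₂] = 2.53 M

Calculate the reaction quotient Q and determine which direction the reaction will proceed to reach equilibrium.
Q = 3.217, Q > K, reaction proceeds reverse (toward reactants)

Q = ([NO₂]^2) / ([N₂O₄])
  = ((2.53)^2) / ((1.99)) = 6.4009/1.99 = 3.217
Since Q = 3.217 > Kc = 2.53, the reaction proceeds reverse (toward reactants) to reach equilibrium.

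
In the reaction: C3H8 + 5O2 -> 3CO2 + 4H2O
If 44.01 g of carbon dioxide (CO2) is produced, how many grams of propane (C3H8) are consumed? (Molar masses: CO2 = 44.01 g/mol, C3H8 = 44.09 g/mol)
Moles of CO2 = 44.01 g ÷ 44.01 g/mol = 1 mol
Mole ratio: 1 mol C3H8 / 3 mol CO2
Moles of C3H8 = 1 × (1/3) = 0.333333 mol
Mass of C3H8 = 0.333333 mol × 44.09 g/mol = 14.7 g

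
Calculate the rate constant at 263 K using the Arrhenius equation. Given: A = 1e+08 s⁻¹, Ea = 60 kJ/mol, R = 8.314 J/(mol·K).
1.21e-04 s⁻¹

k = A·exp(-Ea/(R·T)) = 1e+08·exp(-60000/(8.314·263)) = 1e+08·exp(-27.4401) = 1e+08·1.2104e-12 = 1.21e-04 s⁻¹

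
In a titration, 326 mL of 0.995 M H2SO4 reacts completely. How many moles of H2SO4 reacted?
Moles = Molarity × Volume (L)
Moles = 0.995 M × 0.326 L = 0.3244 mol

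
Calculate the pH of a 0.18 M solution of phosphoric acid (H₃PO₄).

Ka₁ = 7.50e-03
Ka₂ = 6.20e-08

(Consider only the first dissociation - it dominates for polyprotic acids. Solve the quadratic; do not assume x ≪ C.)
pH = 1.48

x² + Ka₁·x − Ka₁·C = 0 with Ka₁ = 7.50e-03, C = 0.18.
x = (−Ka₁ + √(Ka₁² + 4·Ka₁·C))/2 = 3.3183e-02 M, so pH = 1.48.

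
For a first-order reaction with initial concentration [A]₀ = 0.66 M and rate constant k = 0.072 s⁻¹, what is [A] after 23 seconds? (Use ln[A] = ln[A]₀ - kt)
0.1260 M

ln[A] = ln[A]₀ - k·t = ln(0.66) - (0.072)·(23) = -0.4155 - 1.6560 = -2.0715
[A] = e^(-2.0715) = 0.1260 M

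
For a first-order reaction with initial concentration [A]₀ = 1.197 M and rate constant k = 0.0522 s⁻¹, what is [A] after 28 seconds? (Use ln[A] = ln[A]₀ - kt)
0.2775 M

ln[A] = ln[A]₀ - k·t = ln(1.197) - (0.0522)·(28) = 0.1798 - 1.4616 = -1.2818
[A] = e^(-1.2818) = 0.2775 M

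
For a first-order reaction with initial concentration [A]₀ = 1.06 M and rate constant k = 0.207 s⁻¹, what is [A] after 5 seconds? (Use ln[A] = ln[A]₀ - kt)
0.3765 M

ln[A] = ln[A]₀ - k·t = ln(1.06) - (0.207)·(5) = 0.0583 - 1.0350 = -0.9767
[A] = e^(-0.9767) = 0.3765 M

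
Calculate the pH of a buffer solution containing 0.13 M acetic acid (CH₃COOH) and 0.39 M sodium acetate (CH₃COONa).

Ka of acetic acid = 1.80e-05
pH = 5.22

pKa = -log(1.80e-05) = 4.74. pH = pKa + log([A⁻]/[HA]) = 4.74 + log(0.39/0.13)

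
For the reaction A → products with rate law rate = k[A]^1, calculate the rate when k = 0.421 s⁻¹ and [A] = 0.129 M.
0.05431 M/s

rate = k·[A]^1 = 0.421·(0.129)^1 = 0.421·0.129 = 0.05431 M/s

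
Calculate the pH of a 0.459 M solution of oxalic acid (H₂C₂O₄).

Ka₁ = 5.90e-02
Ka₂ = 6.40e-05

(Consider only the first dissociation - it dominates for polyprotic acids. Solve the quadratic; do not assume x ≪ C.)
pH = 0.86

x² + Ka₁·x − Ka₁·C = 0 with Ka₁ = 5.90e-02, C = 0.459.
x = (−Ka₁ + √(Ka₁² + 4·Ka₁·C))/2 = 1.3769e-01 M, so pH = 0.86.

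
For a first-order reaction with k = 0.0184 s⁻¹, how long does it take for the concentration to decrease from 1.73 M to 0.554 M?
61.89 s

From ln[A] = ln[A]₀ - k·t: t = ln([A]₀/[A])/k = ln(1.73/0.554)/0.0184 = ln(3.1227)/0.0184 = 1.1387/0.0184 = 61.89 s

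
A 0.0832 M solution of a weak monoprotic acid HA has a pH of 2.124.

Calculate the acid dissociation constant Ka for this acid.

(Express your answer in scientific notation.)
K_a = 7.46e-04

[H⁺] = 10^(−pH) = 10^(−2.124) = 7.516e-03 M. For HA ⇌ H⁺ + A⁻, Ka = x²/(C − x) = (7.516e-03)²/(0.0832 − 7.516e-03) = 7.46e-04.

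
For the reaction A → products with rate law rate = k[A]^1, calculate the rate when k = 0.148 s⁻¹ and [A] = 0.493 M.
0.07296 M/s

rate = k·[A]^1 = 0.148·(0.493)^1 = 0.148·0.493 = 0.07296 M/s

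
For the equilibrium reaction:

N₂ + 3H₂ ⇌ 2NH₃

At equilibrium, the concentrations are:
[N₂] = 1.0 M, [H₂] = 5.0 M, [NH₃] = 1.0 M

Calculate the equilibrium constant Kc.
K_c = 8.00e-03

Kc = ([NH₃]^2) / ([N₂] × [H₂]^3)
   = ((1.0)^2) / ((1.0)·(5.0)^3)
   = 1 / 125 = 8.00e-03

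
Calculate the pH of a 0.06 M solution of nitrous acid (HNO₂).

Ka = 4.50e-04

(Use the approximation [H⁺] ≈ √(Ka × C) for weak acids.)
pH = 2.28

[H⁺] = √(Ka × C) = √(4.50e-04 × 0.06) = 5.1962e-03. pH = -log(5.1962e-03)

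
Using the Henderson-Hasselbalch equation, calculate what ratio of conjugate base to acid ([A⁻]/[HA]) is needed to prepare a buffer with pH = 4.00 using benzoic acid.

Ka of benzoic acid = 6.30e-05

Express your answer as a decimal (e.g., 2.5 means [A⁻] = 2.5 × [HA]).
[A⁻]/[HA] = 0.630

pKa = −log(6.30e-05) = 4.2007. pH = pKa + log([A⁻]/[HA]). 4.00 = 4.2007 + log(ratio). log(ratio) = 4.00 − 4.2007 = -0.2007. ratio = 10^(-0.2007) = 0.630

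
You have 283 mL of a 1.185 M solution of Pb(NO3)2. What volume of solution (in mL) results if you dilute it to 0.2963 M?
Using M₁V₁ = M₂V₂:
1.185 × 283 = 0.2963 × V₂
V₂ = (1.185 × 283) / 0.2963 = 1132 mL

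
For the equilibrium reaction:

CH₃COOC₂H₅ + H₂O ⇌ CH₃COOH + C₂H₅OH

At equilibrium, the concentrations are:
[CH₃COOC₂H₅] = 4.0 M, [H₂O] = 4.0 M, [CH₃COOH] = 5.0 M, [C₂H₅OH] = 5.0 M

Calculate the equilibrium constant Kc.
K_c = 1.5625

Kc = ([CH₃COOH] × [C₂H₅OH]) / ([CH₃COOC₂H₅] × [H₂O])
   = ((5.0)·(5.0)) / ((4.0)·(4.0))
   = 25 / 16 = 1.5625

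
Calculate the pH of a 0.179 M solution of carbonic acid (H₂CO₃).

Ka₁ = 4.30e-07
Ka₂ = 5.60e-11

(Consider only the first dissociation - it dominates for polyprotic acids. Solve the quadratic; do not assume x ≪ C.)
pH = 3.56

x² + Ka₁·x − Ka₁·C = 0 with Ka₁ = 4.30e-07, C = 0.179.
x = (−Ka₁ + √(Ka₁² + 4·Ka₁·C))/2 = 2.7722e-04 M, so pH = 3.56.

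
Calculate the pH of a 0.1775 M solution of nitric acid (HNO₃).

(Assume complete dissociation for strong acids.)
pH = 0.75

[H⁺] = 0.1775 M for strong acid. pH = -log[H⁺] = -log(0.1775)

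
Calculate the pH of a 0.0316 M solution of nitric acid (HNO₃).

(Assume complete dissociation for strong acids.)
pH = 1.50

[H⁺] = 0.0316 M for strong acid. pH = -log[H⁺] = -log(0.0316)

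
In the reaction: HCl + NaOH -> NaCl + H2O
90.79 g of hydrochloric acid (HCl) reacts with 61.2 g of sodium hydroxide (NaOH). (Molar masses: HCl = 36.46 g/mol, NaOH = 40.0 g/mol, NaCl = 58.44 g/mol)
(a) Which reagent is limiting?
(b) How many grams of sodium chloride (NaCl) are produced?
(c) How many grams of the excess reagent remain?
(a) NaOH, (b) 89.41 g, (c) 35.01 g

Moles of HCl = 90.79 g ÷ 36.46 g/mol = 2.49013 mol
Moles of NaOH = 61.2 g ÷ 40.0 g/mol = 1.53 mol
Moles ÷ coefficient: HCl: 2.49013/1 = 2.49, NaOH: 1.53/1 = 1.53
(a) NaOH has the smaller value, so NaOH is the limiting reagent.
(b) Moles of NaCl = 1.53 mol NaOH × (1/1) = 1.53 mol; mass = 1.53 mol × 58.44 g/mol = 89.41 g
(c) HCl consumed = 1.53 × (1/1) = 1.53 mol; remaining = 2.49013 − 1.53 = 0.960126 mol; mass = 0.960126 mol × 36.46 g/mol = 35.01 g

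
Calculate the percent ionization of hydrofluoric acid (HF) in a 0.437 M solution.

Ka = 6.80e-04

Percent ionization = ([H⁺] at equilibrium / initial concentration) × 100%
Percent ionization = 3.87%

Let x = [H⁺]. Ka = x²/(C - x) ⇒ x² + (6.80e-04)x - (6.80e-04)(0.437) = 0. x = 1.6902e-02. Percent = (1.6902e-02/0.437) × 100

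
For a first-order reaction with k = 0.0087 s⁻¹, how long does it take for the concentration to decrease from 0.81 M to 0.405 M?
79.67 s

From ln[A] = ln[A]₀ - k·t: t = ln([A]₀/[A])/k = ln(0.81/0.405)/0.0087 = ln(2.0000)/0.0087 = 0.6931/0.0087 = 79.67 s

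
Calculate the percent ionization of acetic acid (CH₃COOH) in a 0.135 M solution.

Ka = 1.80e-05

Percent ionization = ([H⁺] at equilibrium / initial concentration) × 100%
Percent ionization = 1.15%

Let x = [H⁺]. Ka = x²/(C - x) ⇒ x² + (1.80e-05)x - (1.80e-05)(0.135) = 0. x = 1.5499e-03. Percent = (1.5499e-03/0.135) × 100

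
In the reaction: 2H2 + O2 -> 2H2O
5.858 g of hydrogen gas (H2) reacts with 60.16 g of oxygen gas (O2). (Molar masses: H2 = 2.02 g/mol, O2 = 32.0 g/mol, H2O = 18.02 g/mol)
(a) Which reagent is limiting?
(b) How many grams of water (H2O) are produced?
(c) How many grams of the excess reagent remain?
(a) H2, (b) 52.26 g, (c) 13.76 g

Moles of H2 = 5.858 g ÷ 2.02 g/mol = 2.9 mol
Moles of O2 = 60.16 g ÷ 32.0 g/mol = 1.88 mol
Moles ÷ coefficient: H2: 2.9/2 = 1.45, O2: 1.88/1 = 1.88
(a) H2 has the smaller value, so H2 is the limiting reagent.
(b) Moles of H2O = 2.9 mol H2 × (2/2) = 2.9 mol; mass = 2.9 mol × 18.02 g/mol = 52.26 g
(c) O2 consumed = 2.9 × (1/2) = 1.45 mol; remaining = 1.88 − 1.45 = 0.43 mol; mass = 0.43 mol × 32.0 g/mol = 13.76 g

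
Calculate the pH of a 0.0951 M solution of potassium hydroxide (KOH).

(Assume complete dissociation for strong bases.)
pH = 12.98

[OH⁻] = 0.0951 M for strong base. pOH = -log[OH⁻] = 1.02, pH = 14 - pOH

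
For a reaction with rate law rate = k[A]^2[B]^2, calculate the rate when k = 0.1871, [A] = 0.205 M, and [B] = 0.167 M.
0.0002193 M/s

rate = k·[A]^2·[B]^2 = 0.1871·(0.205)^2·(0.167)^2 = 0.1871·0.042025·0.027889 = 0.0002193 M/s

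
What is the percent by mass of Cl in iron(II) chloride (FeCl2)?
Mass of Cl in formula = 35.45 × 2 = 70.9 g/mol
Molar mass = 126.75 g/mol
% Cl = (70.9/126.75) × 100% = 55.94%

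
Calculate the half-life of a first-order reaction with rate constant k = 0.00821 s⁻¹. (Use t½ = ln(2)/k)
84.43 s

t½ = ln(2)/k = 0.6931/0.00821 = 84.43 s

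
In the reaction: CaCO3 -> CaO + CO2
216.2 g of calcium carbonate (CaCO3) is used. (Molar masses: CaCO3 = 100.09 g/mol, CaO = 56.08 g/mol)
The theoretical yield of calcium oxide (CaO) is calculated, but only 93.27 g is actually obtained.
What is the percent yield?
Moles of CaCO3 = 216.2 g ÷ 100.09 g/mol = 2.16006 mol
Mole ratio: 1 mol CaO / 1 mol CaCO3
Moles of CaO = 2.16006 × (1/1) = 2.16006 mol
Theoretical yield = 2.16006 mol × 56.08 g/mol = 121.14 g
Actual yield = 93.27 g
Percent yield = (93.27 / 121.14) × 100% = 77.0%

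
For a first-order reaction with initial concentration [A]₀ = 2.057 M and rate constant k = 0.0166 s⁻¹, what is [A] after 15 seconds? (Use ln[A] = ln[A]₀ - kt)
1.6036 M

ln[A] = ln[A]₀ - k·t = ln(2.057) - (0.0166)·(15) = 0.7212 - 0.2490 = 0.4722
[A] = e^(0.4722) = 1.6036 M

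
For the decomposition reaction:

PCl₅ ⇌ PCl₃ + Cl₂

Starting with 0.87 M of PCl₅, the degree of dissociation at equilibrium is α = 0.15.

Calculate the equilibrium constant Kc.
K_c = 0.0230

x = α·[A]₀ = 0.15 × 0.87 = 0.1305 M dissociated.
At eq: [PCl₅] = 0.87 − 0.1305 = 0.7395 M; [PCl₃] = [Cl₂] = x = 0.1305 M.
Kc = [PCl₃][Cl₂]/[PCl₅] = (0.1305)²/0.7395 = 0.02303.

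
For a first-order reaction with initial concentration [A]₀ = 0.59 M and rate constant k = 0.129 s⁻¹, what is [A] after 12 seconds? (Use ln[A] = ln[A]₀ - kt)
0.1255 M

ln[A] = ln[A]₀ - k·t = ln(0.59) - (0.129)·(12) = -0.5276 - 1.5480 = -2.0756
[A] = e^(-2.0756) = 0.1255 M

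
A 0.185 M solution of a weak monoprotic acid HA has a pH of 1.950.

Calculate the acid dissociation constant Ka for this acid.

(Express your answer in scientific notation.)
K_a = 7.24e-04

[H⁺] = 10^(−pH) = 10^(−1.950) = 1.122e-02 M. For HA ⇌ H⁺ + A⁻, Ka = x²/(C − x) = (1.122e-02)²/(0.185 − 1.122e-02) = 7.24e-04.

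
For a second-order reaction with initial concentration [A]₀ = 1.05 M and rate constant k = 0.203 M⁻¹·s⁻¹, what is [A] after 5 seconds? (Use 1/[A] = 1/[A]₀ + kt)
0.5083 M

1/[A] = 1/[A]₀ + k·t = 1/1.05 + (0.203)·(5) = 0.9524 + 1.0150 = 1.9674
[A] = 1/1.9674 = 0.5083 M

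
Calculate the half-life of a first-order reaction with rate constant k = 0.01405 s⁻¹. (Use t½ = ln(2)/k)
49.33 s

t½ = ln(2)/k = 0.6931/0.01405 = 49.33 s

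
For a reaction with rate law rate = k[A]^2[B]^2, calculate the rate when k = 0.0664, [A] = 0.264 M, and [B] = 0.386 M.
0.0006895 M/s

rate = k·[A]^2·[B]^2 = 0.0664·(0.264)^2·(0.386)^2 = 0.0664·0.069696·0.148996 = 0.0006895 M/s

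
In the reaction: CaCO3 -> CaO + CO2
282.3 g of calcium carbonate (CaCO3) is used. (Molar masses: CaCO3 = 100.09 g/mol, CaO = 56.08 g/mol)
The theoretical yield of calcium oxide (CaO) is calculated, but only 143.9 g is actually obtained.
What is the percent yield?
Moles of CaCO3 = 282.3 g ÷ 100.09 g/mol = 2.82046 mol
Mole ratio: 1 mol CaO / 1 mol CaCO3
Moles of CaO = 2.82046 × (1/1) = 2.82046 mol
Theoretical yield = 2.82046 mol × 56.08 g/mol = 158.17 g
Actual yield = 143.9 g
Percent yield = (143.9 / 158.17) × 100% = 91.0%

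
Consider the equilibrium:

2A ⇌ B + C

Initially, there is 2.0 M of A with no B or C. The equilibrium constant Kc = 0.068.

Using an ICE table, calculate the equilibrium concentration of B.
[B] = 0.343 M

ICE: [A] = 2.0 − 2x, [B] = [C] = x.
Kc = x²/(2.0 − 2x)² = 0.068 ⇒ √Kc = x/(2.0 − 2x).
x = √0.068·2.0/(1 + 2√0.068) = 0.26077·2.0/1.5215 = 0.34277.
[B] = x = 0.343 M.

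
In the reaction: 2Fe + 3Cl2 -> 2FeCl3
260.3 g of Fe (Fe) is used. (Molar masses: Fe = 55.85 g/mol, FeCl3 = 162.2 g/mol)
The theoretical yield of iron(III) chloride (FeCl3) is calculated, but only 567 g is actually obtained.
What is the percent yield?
Moles of Fe = 260.3 g ÷ 55.85 g/mol = 4.6607 mol
Mole ratio: 2 mol FeCl3 / 2 mol Fe
Moles of FeCl3 = 4.6607 × (2/2) = 4.6607 mol
Theoretical yield = 4.6607 mol × 162.2 g/mol = 755.97 g
Actual yield = 567 g
Percent yield = (567 / 755.97) × 100% = 75.0%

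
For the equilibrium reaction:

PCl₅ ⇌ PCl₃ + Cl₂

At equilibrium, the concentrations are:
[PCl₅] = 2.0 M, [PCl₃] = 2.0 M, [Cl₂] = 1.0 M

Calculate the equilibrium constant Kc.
K_c = 1.0000

Kc = ([PCl₃] × [Cl₂]) / ([PCl₅])
   = ((2.0)·(1.0)) / ((2.0))
   = 2 / 2 = 1.0000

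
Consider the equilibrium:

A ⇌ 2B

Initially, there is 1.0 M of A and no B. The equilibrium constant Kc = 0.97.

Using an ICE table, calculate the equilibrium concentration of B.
[B] = 0.772 M

ICE: [A] = 1.0 − x, [B] = 2x.
Kc = (2x)²/(1.0 − x) = 0.97 ⇒ 4x² + 0.97x − 0.97 = 0.
x = (−0.97 + √(0.97² + 4·4·0.97))/(2·4) = (−0.97 + √16.461)/8 = 0.3859.
[B] = 2x = 0.772 M.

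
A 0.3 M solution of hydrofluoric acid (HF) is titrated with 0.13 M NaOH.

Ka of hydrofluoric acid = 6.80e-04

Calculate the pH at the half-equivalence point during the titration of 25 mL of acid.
pH = pKa = 3.17

At the half-equivalence point, [HA] = [A⁻], so by Henderson–Hasselbalch pH = pKa + log(1) = pKa.
pKa = −log(6.80e-04) = 3.17.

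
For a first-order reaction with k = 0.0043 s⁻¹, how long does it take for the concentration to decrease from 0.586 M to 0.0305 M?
687.35 s

From ln[A] = ln[A]₀ - k·t: t = ln([A]₀/[A])/k = ln(0.586/0.0305)/0.0043 = ln(19.2131)/0.0043 = 2.9556/0.0043 = 687.35 s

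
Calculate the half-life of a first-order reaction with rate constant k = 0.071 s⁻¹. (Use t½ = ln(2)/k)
9.76 s

t½ = ln(2)/k = 0.6931/0.071 = 9.76 s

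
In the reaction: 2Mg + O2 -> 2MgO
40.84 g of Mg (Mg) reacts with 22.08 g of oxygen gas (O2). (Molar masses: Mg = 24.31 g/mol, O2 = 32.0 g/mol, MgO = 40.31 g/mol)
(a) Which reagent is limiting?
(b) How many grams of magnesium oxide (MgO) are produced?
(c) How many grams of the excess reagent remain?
(a) O2, (b) 55.63 g, (c) 7.292 g

Moles of Mg = 40.84 g ÷ 24.31 g/mol = 1.67997 mol
Moles of O2 = 22.08 g ÷ 32.0 g/mol = 0.69 mol
Moles ÷ coefficient: Mg: 1.67997/2 = 0.84, O2: 0.69/1 = 0.69
(a) O2 has the smaller value, so O2 is the limiting reagent.
(b) Moles of MgO = 0.69 mol O2 × (2/1) = 1.38 mol; mass = 1.38 mol × 40.31 g/mol = 55.63 g
(c) Mg consumed = 0.69 × (2/1) = 1.38 mol; remaining = 1.67997 − 1.38 = 0.299967 mol; mass = 0.299967 mol × 24.31 g/mol = 7.292 g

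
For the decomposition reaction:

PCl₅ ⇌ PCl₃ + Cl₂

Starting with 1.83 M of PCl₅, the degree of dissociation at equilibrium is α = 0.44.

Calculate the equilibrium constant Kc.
K_c = 0.6327

x = α·[A]₀ = 0.44 × 1.83 = 0.8052 M dissociated.
At eq: [PCl₅] = 1.83 − 0.8052 = 1.025 M; [PCl₃] = [Cl₂] = x = 0.8052 M.
Kc = [PCl₃][Cl₂]/[PCl₅] = (0.8052)²/1.025 = 0.6327.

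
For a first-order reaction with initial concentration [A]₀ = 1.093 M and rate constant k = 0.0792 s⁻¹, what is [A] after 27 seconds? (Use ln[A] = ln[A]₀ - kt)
0.1288 M

ln[A] = ln[A]₀ - k·t = ln(1.093) - (0.0792)·(27) = 0.0889 - 2.1384 = -2.0495
[A] = e^(-2.0495) = 0.1288 M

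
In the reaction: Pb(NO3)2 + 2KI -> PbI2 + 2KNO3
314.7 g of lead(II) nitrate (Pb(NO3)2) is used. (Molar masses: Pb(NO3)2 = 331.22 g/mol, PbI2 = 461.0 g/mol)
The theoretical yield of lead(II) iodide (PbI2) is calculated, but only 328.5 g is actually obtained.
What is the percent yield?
Moles of Pb(NO3)2 = 314.7 g ÷ 331.22 g/mol = 0.950124 mol
Mole ratio: 1 mol PbI2 / 1 mol Pb(NO3)2
Moles of PbI2 = 0.950124 × (1/1) = 0.950124 mol
Theoretical yield = 0.950124 mol × 461.0 g/mol = 438.01 g
Actual yield = 328.5 g
Percent yield = (328.5 / 438.01) × 100% = 75.0%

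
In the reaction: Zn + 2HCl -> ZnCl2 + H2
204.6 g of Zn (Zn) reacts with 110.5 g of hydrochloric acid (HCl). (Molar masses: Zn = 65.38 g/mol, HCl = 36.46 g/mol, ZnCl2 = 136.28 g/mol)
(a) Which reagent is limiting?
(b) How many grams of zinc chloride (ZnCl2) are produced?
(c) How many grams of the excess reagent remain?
(a) HCl, (b) 206.5 g, (c) 105.5 g

Moles of Zn = 204.6 g ÷ 65.38 g/mol = 3.1294 mol
Moles of HCl = 110.5 g ÷ 36.46 g/mol = 3.03072 mol
Moles ÷ coefficient: Zn: 3.1294/1 = 3.129, HCl: 3.03072/2 = 1.515
(a) HCl has the smaller value, so HCl is the limiting reagent.
(b) Moles of ZnCl2 = 3.03072 mol HCl × (1/2) = 1.51536 mol; mass = 1.51536 mol × 136.28 g/mol = 206.5 g
(c) Zn consumed = 3.03072 × (1/2) = 1.51536 mol; remaining = 3.1294 − 1.51536 = 1.61404 mol; mass = 1.61404 mol × 65.38 g/mol = 105.5 g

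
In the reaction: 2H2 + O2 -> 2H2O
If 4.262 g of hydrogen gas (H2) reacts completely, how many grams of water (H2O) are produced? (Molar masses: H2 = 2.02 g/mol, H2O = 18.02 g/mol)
Moles of H2 = 4.262 g ÷ 2.02 g/mol = 2.1099 mol
Mole ratio: 2 mol H2O / 2 mol H2
Moles of H2O = 2.1099 × (2/2) = 2.1099 mol
Mass of H2O = 2.1099 mol × 18.02 g/mol = 38.02 g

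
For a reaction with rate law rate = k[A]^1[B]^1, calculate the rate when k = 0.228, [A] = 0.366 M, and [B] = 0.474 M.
0.03955 M/s

rate = k·[A]^1·[B]^1 = 0.228·(0.366)^1·(0.474)^1 = 0.228·0.366·0.474 = 0.03955 M/s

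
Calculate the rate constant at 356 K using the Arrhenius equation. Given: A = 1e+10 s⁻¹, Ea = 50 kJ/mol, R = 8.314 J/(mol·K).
4.61e+02 s⁻¹

k = A·exp(-Ea/(R·T)) = 1e+10·exp(-50000/(8.314·356)) = 1e+10·exp(-16.8931) = 1e+10·4.6069e-08 = 4.61e+02 s⁻¹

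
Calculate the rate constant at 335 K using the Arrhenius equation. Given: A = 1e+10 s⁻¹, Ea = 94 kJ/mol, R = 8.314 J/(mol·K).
2.20e-05 s⁻¹

k = A·exp(-Ea/(R·T)) = 1e+10·exp(-94000/(8.314·335)) = 1e+10·exp(-33.7499) = 1e+10·2.2008e-15 = 2.20e-05 s⁻¹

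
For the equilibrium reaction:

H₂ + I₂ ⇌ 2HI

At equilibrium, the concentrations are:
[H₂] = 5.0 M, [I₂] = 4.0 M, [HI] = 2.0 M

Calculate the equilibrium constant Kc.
K_c = 0.2000

Kc = ([HI]^2) / ([H₂] × [I₂])
   = ((2.0)^2) / ((5.0)·(4.0))
   = 4 / 20 = 0.2000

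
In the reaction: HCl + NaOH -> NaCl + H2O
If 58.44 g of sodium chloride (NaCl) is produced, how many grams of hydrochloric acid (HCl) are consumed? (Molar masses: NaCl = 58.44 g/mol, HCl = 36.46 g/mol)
Moles of NaCl = 58.44 g ÷ 58.44 g/mol = 1 mol
Mole ratio: 1 mol HCl / 1 mol NaCl
Moles of HCl = 1 × (1/1) = 1 mol
Mass of HCl = 1 mol × 36.46 g/mol = 36.46 g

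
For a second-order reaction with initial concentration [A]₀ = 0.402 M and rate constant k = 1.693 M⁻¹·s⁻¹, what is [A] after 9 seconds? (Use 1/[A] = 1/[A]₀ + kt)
0.0564 M

1/[A] = 1/[A]₀ + k·t = 1/0.402 + (1.693)·(9) = 2.4876 + 15.2370 = 17.7246
[A] = 1/17.7246 = 0.0564 M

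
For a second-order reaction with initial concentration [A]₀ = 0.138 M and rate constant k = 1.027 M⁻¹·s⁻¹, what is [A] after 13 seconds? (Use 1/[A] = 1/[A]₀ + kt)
0.0485 M

1/[A] = 1/[A]₀ + k·t = 1/0.138 + (1.027)·(13) = 7.2464 + 13.3510 = 20.5974
[A] = 1/20.5974 = 0.0485 M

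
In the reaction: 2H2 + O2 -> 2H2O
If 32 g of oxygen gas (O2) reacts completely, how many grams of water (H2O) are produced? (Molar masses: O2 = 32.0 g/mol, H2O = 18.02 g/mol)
Moles of O2 = 32 g ÷ 32.0 g/mol = 1 mol
Mole ratio: 2 mol H2O / 1 mol O2
Moles of H2O = 1 × (2/1) = 2 mol
Mass of H2O = 2 mol × 18.02 g/mol = 36.04 g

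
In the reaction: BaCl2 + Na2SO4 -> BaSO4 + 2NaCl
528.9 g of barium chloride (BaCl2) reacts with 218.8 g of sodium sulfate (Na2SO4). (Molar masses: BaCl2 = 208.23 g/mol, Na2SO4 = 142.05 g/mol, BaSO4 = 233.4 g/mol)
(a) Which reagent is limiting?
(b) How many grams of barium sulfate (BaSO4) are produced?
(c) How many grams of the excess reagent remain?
(a) Na2SO4, (b) 359.5 g, (c) 208.2 g

Moles of BaCl2 = 528.9 g ÷ 208.23 g/mol = 2.53998 mol
Moles of Na2SO4 = 218.8 g ÷ 142.05 g/mol = 1.5403 mol
Moles ÷ coefficient: BaCl2: 2.53998/1 = 2.54, Na2SO4: 1.5403/1 = 1.54
(a) Na2SO4 has the smaller value, so Na2SO4 is the limiting reagent.
(b) Moles of BaSO4 = 1.5403 mol Na2SO4 × (1/1) = 1.5403 mol; mass = 1.5403 mol × 233.4 g/mol = 359.5 g
(c) BaCl2 consumed = 1.5403 × (1/1) = 1.5403 mol; remaining = 2.53998 − 1.5403 = 0.999677 mol; mass = 0.999677 mol × 208.23 g/mol = 208.2 g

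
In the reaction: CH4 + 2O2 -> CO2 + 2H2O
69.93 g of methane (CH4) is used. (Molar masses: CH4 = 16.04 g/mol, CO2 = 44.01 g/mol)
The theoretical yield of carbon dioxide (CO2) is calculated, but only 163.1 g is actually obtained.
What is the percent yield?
Moles of CH4 = 69.93 g ÷ 16.04 g/mol = 4.35973 mol
Mole ratio: 1 mol CO2 / 1 mol CH4
Moles of CO2 = 4.35973 × (1/1) = 4.35973 mol
Theoretical yield = 4.35973 mol × 44.01 g/mol = 191.87 g
Actual yield = 163.1 g
Percent yield = (163.1 / 191.87) × 100% = 85.0%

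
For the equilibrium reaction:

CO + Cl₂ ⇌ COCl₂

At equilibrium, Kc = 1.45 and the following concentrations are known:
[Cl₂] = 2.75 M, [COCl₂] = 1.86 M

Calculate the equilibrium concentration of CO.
[CO] = 0.4665 M

Kc = ([COCl₂]) / ([CO] × [Cl₂]) = 1.45
[CO]^1 = (product terms)/(Kc · other reactant terms) = 1.86 / (1.45 · 2.75) = 0.46646
[CO] = 0.4665 M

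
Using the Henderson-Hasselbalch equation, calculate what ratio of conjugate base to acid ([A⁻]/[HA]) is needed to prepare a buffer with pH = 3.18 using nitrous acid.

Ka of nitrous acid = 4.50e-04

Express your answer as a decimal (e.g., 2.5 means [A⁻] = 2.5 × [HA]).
[A⁻]/[HA] = 0.681

pKa = −log(4.50e-04) = 3.3468. pH = pKa + log([A⁻]/[HA]). 3.18 = 3.3468 + log(ratio). log(ratio) = 3.18 − 3.3468 = -0.1668. ratio = 10^(-0.1668) = 0.681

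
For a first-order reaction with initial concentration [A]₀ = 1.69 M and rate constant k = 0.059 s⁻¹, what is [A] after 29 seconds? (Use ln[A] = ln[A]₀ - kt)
0.3054 M

ln[A] = ln[A]₀ - k·t = ln(1.69) - (0.059)·(29) = 0.5247 - 1.7110 = -1.1863
[A] = e^(-1.1863) = 0.3054 M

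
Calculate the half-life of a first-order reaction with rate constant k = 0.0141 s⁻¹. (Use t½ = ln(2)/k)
49.16 s

t½ = ln(2)/k = 0.6931/0.0141 = 49.16 s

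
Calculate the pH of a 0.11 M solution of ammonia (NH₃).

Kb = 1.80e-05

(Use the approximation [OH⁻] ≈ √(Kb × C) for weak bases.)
pH = 11.15

[OH⁻] = √(Kb × C) = √(1.80e-05 × 0.11) = 1.4071e-03. pOH = 2.85, pH = 14 - pOH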